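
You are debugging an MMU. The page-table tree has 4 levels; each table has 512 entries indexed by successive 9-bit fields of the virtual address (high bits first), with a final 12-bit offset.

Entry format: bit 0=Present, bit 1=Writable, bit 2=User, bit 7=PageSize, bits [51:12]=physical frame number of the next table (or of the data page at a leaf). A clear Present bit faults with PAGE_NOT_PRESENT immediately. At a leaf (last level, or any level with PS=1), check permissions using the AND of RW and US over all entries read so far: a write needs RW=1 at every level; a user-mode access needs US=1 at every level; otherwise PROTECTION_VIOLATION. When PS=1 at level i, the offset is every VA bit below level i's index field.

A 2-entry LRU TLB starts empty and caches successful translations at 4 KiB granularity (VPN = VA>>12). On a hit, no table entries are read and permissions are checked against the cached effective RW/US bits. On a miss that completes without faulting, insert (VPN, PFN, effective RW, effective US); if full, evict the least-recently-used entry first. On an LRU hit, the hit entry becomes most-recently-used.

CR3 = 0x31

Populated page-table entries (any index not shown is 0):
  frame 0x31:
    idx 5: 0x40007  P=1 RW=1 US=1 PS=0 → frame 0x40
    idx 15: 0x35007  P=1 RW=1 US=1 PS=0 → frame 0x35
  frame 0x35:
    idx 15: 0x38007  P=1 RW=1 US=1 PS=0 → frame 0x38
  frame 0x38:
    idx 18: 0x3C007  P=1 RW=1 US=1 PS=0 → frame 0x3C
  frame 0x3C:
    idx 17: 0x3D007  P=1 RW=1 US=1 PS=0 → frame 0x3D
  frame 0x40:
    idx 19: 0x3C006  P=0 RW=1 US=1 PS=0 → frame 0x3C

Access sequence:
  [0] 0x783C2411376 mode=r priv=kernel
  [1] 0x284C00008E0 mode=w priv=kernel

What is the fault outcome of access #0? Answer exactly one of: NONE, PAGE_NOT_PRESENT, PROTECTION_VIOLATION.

Walk each access:
#0 VA=0x783C2411376 (r,kernel):
  lvl0: tbl 0x31, slot 15 ⇒ 0x35007 (P1/RW1/US1/PS0)
  lvl1: tbl 0x35, slot 15 ⇒ 0x38007 (P1/RW1/US1/PS0)
  lvl2: tbl 0x38, slot 18 ⇒ 0x3C007 (P1/RW1/US1/PS0)
  lvl3: tbl 0x3C, slot 17 ⇒ 0x3D007 (P1/RW1/US1/PS0)
  → PA=0x3D376  (4 entries read)
#1 VA=0x284C00008E0 (w,kernel):
  lvl0: tbl 0x31, slot 5 ⇒ 0x40007 (P1/RW1/US1/PS0)
  lvl1: tbl 0x40, slot 19 ⇒ 0x3C006 (P0/RW1/US1/PS0)
  → PAGE_NOT_PRESENT  (2 entries read)

Access #0 fault: NONE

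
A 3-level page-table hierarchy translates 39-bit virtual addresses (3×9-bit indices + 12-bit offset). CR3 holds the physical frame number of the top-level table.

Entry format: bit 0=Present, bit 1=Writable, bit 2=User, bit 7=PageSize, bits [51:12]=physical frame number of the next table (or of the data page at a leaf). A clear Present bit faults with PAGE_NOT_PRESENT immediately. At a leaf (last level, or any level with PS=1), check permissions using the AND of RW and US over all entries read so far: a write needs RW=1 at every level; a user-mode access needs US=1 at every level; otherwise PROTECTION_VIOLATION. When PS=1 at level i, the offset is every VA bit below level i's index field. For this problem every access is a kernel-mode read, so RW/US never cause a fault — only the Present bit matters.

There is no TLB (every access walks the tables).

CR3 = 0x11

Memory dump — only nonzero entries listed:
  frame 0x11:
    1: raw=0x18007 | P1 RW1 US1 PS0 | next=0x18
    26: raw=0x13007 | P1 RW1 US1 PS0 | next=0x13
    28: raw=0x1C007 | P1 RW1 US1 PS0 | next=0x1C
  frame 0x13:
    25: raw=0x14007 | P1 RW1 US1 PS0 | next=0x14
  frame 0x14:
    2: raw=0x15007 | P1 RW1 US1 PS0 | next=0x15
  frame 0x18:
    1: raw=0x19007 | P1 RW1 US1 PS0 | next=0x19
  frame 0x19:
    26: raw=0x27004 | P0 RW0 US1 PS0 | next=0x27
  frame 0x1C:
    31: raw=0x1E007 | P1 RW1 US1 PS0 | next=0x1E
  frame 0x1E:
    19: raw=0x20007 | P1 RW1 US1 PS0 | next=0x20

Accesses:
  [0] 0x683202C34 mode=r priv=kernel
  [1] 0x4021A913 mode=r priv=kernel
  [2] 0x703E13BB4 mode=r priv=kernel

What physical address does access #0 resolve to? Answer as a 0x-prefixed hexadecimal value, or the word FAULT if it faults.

Walk each access:
#0 VA=0x683202C34 (r,kernel):
  L0: frame=0x11 idx=26 entry=0x13007 [P=1 RW=1 US=1 PS=0]
  L1: frame=0x13 idx=25 entry=0x14007 [P=1 RW=1 US=1 PS=0]
  L2: frame=0x14 idx=2 entry=0x15007 [P=1 RW=1 US=1 PS=0]
  → PA=0x15C34  (3 entries read)
#1 VA=0x4021A913 (r,kernel):
  L0: frame=0x11 idx=1 entry=0x18007 [P=1 RW=1 US=1 PS=0]
  L1: frame=0x18 idx=1 entry=0x19007 [P=1 RW=1 US=1 PS=0]
  L2: frame=0x19 idx=26 entry=0x27004 [P=0 RW=0 US=1 PS=0]
  ⇒ fault: PAGE_NOT_PRESENT  — 3 lookups
#2 VA=0x703E13BB4 (r,kernel):
  L0: frame=0x11 idx=28 entry=0x1C007 [P=1 RW=1 US=1 PS=0]
  L1: frame=0x1C idx=31 entry=0x1E007 [P=1 RW=1 US=1 PS=0]
  L2: frame=0x1E idx=19 entry=0x20007 [P=1 RW=1 US=1 PS=0]
  → PA=0x20BB4  (3 entries read)

Access #0 PA: 0x15C34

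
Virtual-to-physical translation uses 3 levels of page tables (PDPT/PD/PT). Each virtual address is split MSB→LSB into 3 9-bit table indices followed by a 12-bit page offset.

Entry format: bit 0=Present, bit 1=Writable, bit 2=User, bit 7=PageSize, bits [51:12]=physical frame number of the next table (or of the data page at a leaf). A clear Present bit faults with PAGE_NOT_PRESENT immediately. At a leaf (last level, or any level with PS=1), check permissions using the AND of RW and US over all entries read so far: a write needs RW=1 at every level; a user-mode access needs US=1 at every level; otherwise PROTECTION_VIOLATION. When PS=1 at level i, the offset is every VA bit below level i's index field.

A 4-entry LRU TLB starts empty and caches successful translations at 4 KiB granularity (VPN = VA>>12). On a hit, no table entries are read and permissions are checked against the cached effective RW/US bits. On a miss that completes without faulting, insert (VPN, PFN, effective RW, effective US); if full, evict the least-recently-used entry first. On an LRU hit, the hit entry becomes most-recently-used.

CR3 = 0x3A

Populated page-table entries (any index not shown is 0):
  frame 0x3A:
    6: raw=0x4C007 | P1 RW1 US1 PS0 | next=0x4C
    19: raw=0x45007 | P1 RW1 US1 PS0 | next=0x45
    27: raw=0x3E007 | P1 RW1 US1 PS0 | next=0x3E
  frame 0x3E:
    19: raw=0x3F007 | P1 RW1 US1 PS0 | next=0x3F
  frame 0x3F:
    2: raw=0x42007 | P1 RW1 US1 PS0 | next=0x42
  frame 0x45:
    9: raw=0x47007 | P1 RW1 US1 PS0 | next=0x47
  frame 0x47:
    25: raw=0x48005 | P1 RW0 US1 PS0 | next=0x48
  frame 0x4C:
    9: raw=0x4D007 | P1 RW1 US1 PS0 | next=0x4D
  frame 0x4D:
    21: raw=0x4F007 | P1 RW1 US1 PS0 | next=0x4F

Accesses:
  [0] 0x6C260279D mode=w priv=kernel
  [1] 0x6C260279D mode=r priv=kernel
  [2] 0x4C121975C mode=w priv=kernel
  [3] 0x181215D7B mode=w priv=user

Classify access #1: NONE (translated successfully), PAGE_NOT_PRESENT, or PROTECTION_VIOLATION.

Walk each access:
#0 VA=0x6C260279D (w,kernel):
  L0: frame=0x3A idx=27 entry=0x3E007 [P=1 RW=1 US=1 PS=0]
  L1: frame=0x3E idx=19 entry=0x3F007 [P=1 RW=1 US=1 PS=0]
  L2: frame=0x3F idx=2 entry=0x42007 [P=1 RW=1 US=1 PS=0]
  ⇒ phys 0x4279D  [3 reads]
#1 VA=0x6C260279D (r,kernel):
  TLB hit vpn=0x6C2602 → PA=0x4279D
#2 VA=0x4C121975C (w,kernel):
  L0: frame=0x3A idx=19 entry=0x45007 [P=1 RW=1 US=1 PS=0]
  L1: frame=0x45 idx=9 entry=0x47007 [P=1 RW=1 US=1 PS=0]
  L2: frame=0x47 idx=25 entry=0x48005 [P=1 RW=0 US=1 PS=0]
  → PROTECTION_VIOLATION  (3 entries read)
#3 VA=0x181215D7B (w,user):
  L0: frame=0x3A idx=6 entry=0x4C007 [P=1 RW=1 US=1 PS=0]
  L1: frame=0x4C idx=9 entry=0x4D007 [P=1 RW=1 US=1 PS=0]
  L2: frame=0x4D idx=21 entry=0x4F007 [P=1 RW=1 US=1 PS=0]
  ⇒ phys 0x4FD7B  [3 reads]

Access #1 fault: NONE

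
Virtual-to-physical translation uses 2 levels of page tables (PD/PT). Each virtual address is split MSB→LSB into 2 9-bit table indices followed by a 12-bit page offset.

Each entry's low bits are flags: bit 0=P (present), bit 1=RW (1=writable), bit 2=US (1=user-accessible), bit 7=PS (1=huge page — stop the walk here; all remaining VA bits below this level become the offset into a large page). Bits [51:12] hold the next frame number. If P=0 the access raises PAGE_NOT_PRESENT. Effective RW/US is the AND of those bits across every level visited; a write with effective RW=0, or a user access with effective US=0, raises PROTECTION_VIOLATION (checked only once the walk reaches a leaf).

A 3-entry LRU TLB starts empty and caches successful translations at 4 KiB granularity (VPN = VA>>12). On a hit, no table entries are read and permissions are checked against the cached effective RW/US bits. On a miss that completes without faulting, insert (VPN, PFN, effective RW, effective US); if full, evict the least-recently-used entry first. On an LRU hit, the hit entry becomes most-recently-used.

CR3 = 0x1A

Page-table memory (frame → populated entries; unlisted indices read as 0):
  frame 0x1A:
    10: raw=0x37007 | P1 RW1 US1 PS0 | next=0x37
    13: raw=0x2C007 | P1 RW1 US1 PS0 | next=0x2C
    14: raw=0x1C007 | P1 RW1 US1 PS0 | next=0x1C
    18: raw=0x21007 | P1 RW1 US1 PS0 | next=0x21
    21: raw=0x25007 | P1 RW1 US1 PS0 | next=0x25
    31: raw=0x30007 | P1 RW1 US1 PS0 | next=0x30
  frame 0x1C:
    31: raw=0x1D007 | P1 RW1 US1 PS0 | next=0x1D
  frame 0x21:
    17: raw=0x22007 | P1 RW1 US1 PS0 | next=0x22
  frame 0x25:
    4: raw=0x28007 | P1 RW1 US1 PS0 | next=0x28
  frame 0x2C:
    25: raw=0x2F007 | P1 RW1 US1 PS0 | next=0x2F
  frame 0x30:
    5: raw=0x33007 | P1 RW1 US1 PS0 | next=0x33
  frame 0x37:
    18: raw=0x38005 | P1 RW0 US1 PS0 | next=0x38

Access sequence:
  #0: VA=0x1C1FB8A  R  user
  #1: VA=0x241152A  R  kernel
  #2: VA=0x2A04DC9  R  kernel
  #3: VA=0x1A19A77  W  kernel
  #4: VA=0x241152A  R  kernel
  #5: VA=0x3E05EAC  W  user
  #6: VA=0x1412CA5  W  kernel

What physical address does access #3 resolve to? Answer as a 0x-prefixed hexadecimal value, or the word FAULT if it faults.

Walk each access:
#0 VA=0x1C1FB8A (r,user):
  L0 @0x1A[14] → 0x1C007  P=1,RW=1,US=1,PS=0
  L1 @0x1C[31] → 0x1D007  P=1,RW=1,US=1,PS=0
  ⇒ phys 0x1DB8A  [2 reads]
#1 VA=0x241152A (r,kernel):
  L0 @0x1A[18] → 0x21007  P=1,RW=1,US=1,PS=0
  L1 @0x21[17] → 0x22007  P=1,RW=1,US=1,PS=0
  ⇒ phys 0x2252A  [2 reads]
#2 VA=0x2A04DC9 (r,kernel):
  L0 @0x1A[21] → 0x25007  P=1,RW=1,US=1,PS=0
  L1 @0x25[4] → 0x28007  P=1,RW=1,US=1,PS=0
  ⇒ phys 0x28DC9  [2 reads]
#3 VA=0x1A19A77 (w,kernel):
  L0 @0x1A[13] → 0x2C007  P=1,RW=1,US=1,PS=0
  L1 @0x2C[25] → 0x2F007  P=1,RW=1,US=1,PS=0
  ⇒ phys 0x2FA77  [2 reads]
#4 VA=0x241152A (r,kernel):
  TLB hit vpn=0x2411 → PA=0x2252A
#5 VA=0x3E05EAC (w,user):
  L0 @0x1A[31] → 0x30007  P=1,RW=1,US=1,PS=0
  L1 @0x30[5] → 0x33007  P=1,RW=1,US=1,PS=0
  ⇒ phys 0x33EAC  [2 reads]
#6 VA=0x1412CA5 (w,kernel):
  L0 @0x1A[10] → 0x37007  P=1,RW=1,US=1,PS=0
  L1 @0x37[18] → 0x38005  P=1,RW=0,US=1,PS=0
  ⇒ fault: PROTECTION_VIOLATION  — 2 lookups

Access #3 PA: 0x2FA77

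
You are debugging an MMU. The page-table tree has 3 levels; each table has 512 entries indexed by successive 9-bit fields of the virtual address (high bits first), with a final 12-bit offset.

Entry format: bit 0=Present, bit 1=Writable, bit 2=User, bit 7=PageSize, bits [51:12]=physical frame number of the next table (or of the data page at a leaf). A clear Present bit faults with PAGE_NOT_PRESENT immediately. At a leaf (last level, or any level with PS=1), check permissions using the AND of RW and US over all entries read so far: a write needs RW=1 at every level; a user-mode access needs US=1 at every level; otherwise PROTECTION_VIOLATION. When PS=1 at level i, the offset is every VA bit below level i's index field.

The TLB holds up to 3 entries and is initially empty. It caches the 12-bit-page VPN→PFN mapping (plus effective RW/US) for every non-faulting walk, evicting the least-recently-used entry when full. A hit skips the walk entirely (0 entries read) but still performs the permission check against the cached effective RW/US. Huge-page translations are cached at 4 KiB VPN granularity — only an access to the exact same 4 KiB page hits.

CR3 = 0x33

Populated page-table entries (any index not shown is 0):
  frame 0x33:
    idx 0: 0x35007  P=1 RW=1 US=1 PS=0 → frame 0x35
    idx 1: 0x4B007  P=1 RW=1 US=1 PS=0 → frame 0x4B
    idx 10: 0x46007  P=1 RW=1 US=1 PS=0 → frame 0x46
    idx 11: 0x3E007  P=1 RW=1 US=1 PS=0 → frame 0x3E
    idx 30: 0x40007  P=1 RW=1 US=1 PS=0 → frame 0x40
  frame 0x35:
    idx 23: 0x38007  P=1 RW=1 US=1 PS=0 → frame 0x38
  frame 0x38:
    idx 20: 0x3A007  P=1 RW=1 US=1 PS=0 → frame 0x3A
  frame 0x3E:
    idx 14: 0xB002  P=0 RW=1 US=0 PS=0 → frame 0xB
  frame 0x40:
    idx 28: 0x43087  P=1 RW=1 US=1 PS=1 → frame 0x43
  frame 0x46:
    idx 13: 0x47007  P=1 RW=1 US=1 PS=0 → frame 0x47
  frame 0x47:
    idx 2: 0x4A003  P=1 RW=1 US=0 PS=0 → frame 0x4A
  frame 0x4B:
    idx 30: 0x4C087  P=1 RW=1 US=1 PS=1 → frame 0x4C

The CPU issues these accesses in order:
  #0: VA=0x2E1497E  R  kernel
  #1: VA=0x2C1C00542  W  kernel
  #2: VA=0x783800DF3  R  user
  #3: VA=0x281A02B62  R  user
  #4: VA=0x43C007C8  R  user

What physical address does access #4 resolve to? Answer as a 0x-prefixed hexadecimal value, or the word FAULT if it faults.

Trace:
#0 VA=0x2E1497E (r,kernel):
  L0: frame=0x33 idx=0 entry=0x35007 [P=1 RW=1 US=1 PS=0]
  L1: frame=0x35 idx=23 entry=0x38007 [P=1 RW=1 US=1 PS=0]
  L2: frame=0x38 idx=20 entry=0x3A007 [P=1 RW=1 US=1 PS=0]
  ⇒ phys 0x3A97E  [3 reads]
#1 VA=0x2C1C00542 (w,kernel):
  L0: frame=0x33 idx=11 entry=0x3E007 [P=1 RW=1 US=1 PS=0]
  L1: frame=0x3E idx=14 entry=0xB002 [P=0 RW=1 US=0 PS=0]
  ✗ PAGE_NOT_PRESENT  [2 reads]
#2 VA=0x783800DF3 (r,user):
  L0: frame=0x33 idx=30 entry=0x40007 [P=1 RW=1 US=1 PS=0]
  L1: frame=0x40 idx=28 entry=0x43087 [P=1 RW=1 US=1 PS=1]
  ⇒ phys 0x43DF3 (huge @L1)  [2 reads]
#3 VA=0x281A02B62 (r,user):
  L0: frame=0x33 idx=10 entry=0x46007 [P=1 RW=1 US=1 PS=0]
  L1: frame=0x46 idx=13 entry=0x47007 [P=1 RW=1 US=1 PS=0]
  L2: frame=0x47 idx=2 entry=0x4A003 [P=1 RW=1 US=0 PS=0]
  ✗ PROTECTION_VIOLATION  [3 reads]
#4 VA=0x43C007C8 (r,user):
  L0: frame=0x33 idx=1 entry=0x4B007 [P=1 RW=1 US=1 PS=0]
  L1: frame=0x4B idx=30 entry=0x4C087 [P=1 RW=1 US=1 PS=1]
  ⇒ phys 0x4C7C8 (huge @L1)  [2 reads]

Access #4 PA: 0x4C7C8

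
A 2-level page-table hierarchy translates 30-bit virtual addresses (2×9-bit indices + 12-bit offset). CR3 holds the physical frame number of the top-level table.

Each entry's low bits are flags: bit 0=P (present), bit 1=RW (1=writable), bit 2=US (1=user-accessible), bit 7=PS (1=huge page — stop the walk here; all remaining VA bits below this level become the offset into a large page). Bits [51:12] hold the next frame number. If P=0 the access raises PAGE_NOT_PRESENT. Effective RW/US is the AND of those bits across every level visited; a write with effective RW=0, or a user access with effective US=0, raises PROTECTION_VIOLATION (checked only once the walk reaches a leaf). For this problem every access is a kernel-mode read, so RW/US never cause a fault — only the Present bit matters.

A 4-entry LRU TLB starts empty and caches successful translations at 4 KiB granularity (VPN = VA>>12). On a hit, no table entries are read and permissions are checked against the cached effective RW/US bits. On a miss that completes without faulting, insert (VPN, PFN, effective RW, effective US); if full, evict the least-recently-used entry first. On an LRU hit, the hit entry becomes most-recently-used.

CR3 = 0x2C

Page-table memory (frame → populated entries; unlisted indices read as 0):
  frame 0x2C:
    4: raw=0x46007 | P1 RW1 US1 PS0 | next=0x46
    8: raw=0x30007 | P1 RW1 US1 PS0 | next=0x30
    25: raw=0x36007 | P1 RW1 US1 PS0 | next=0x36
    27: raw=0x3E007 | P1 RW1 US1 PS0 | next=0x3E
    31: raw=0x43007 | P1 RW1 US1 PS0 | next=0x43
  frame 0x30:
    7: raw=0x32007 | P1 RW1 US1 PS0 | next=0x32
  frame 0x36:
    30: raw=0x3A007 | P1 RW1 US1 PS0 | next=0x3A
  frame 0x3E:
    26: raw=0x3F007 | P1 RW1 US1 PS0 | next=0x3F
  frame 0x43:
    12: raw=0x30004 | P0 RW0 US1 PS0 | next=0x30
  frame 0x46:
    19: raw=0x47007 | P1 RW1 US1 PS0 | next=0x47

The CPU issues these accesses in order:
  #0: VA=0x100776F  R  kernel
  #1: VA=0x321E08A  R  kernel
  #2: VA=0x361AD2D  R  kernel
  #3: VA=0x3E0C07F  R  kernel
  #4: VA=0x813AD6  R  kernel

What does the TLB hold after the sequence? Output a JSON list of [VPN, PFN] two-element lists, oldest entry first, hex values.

Per-access translation:
#0 VA=0x100776F (r,kernel):
  L0: frame=0x2C idx=8 entry=0x30007 [P=1 RW=1 US=1 PS=0]
  L1: frame=0x30 idx=7 entry=0x32007 [P=1 RW=1 US=1 PS=0]
  → PA=0x3276F  (2 entries read)
#1 VA=0x321E08A (r,kernel):
  L0: frame=0x2C idx=25 entry=0x36007 [P=1 RW=1 US=1 PS=0]
  L1: frame=0x36 idx=30 entry=0x3A007 [P=1 RW=1 US=1 PS=0]
  → PA=0x3A08A  (2 entries read)
#2 VA=0x361AD2D (r,kernel):
  L0: frame=0x2C idx=27 entry=0x3E007 [P=1 RW=1 US=1 PS=0]
  L1: frame=0x3E idx=26 entry=0x3F007 [P=1 RW=1 US=1 PS=0]
  → PA=0x3FD2D  (2 entries read)
#3 VA=0x3E0C07F (r,kernel):
  L0: frame=0x2C idx=31 entry=0x43007 [P=1 RW=1 US=1 PS=0]
  L1: frame=0x43 idx=12 entry=0x30004 [P=0 RW=0 US=1 PS=0]
  ✗ PAGE_NOT_PRESENT  [2 reads]
#4 VA=0x813AD6 (r,kernel):
  L0: frame=0x2C idx=4 entry=0x46007 [P=1 RW=1 US=1 PS=0]
  L1: frame=0x46 idx=19 entry=0x47007 [P=1 RW=1 US=1 PS=0]
  → PA=0x47AD6  (2 entries read)

TLB: [["0x1007", "0x32"], ["0x321E", "0x3A"], ["0x361A", "0x3F"], ["0x813", "0x47"]]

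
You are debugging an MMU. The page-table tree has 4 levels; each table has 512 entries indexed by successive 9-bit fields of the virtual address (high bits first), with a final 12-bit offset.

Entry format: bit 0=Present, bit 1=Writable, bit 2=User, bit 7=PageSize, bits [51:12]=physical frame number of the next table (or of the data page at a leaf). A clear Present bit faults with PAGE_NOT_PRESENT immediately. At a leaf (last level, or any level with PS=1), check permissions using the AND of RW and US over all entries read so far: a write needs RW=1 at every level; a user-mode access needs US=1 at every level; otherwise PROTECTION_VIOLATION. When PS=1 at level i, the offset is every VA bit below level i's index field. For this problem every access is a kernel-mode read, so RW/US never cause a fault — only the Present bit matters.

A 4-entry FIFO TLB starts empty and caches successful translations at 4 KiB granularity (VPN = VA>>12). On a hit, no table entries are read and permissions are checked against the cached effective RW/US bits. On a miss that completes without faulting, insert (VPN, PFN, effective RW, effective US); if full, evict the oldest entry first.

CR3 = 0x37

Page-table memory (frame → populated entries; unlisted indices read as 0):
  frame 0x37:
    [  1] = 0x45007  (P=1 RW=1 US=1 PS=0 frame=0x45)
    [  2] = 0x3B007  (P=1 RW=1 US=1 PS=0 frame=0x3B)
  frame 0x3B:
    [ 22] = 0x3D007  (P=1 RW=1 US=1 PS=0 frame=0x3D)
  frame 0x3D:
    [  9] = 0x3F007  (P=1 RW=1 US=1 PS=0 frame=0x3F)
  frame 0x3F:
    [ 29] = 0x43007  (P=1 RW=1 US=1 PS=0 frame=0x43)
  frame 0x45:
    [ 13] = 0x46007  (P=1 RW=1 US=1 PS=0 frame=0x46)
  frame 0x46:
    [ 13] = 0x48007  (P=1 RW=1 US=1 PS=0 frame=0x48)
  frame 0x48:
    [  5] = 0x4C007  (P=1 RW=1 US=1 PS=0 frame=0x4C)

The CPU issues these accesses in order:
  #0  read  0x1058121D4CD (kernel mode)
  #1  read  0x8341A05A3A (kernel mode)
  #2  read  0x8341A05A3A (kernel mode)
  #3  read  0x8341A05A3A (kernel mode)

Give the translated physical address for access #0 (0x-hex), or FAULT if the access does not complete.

Trace:
#0 VA=0x1058121D4CD (r,kernel):
  L0: frame=0x37 idx=2 entry=0x3B007 [P=1 RW=1 US=1 PS=0]
  L1: frame=0x3B idx=22 entry=0x3D007 [P=1 RW=1 US=1 PS=0]
  L2: frame=0x3D idx=9 entry=0x3F007 [P=1 RW=1 US=1 PS=0]
  L3: frame=0x3F idx=29 entry=0x43007 [P=1 RW=1 US=1 PS=0]
  ⇒ phys 0x434CD  [4 reads]
#1 VA=0x8341A05A3A (r,kernel):
  L0: frame=0x37 idx=1 entry=0x45007 [P=1 RW=1 US=1 PS=0]
  L1: frame=0x45 idx=13 entry=0x46007 [P=1 RW=1 US=1 PS=0]
  L2: frame=0x46 idx=13 entry=0x48007 [P=1 RW=1 US=1 PS=0]
  L3: frame=0x48 idx=5 entry=0x4C007 [P=1 RW=1 US=1 PS=0]
  ⇒ phys 0x4CA3A  [4 reads]
#2 VA=0x8341A05A3A (r,kernel):
  TLB hit vpn=0x8341A05 → PA=0x4CA3A
#3 VA=0x8341A05A3A (r,kernel):
  TLB hit vpn=0x8341A05 → PA=0x4CA3A

Access #0 PA: 0x434CD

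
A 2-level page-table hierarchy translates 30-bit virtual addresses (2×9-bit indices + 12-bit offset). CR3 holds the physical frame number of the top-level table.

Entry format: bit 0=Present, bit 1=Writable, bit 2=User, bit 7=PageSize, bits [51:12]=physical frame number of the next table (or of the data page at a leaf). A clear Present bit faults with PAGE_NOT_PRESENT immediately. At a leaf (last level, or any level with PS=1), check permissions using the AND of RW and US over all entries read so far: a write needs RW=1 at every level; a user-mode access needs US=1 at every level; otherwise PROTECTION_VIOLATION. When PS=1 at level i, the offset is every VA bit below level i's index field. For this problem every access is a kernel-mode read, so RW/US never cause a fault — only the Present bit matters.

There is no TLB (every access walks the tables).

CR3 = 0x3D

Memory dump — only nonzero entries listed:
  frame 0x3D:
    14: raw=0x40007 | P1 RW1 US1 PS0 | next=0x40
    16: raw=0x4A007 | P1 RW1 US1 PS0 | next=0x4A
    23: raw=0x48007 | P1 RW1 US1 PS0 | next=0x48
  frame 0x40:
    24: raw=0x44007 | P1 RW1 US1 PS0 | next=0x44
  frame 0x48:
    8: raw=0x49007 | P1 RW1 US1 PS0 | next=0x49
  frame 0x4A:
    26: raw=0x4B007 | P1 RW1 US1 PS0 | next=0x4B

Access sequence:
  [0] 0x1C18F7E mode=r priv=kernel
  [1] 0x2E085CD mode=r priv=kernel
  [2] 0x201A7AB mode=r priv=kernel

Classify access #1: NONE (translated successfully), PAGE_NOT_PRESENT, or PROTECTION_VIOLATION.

Per-access translation:
#0 VA=0x1C18F7E (r,kernel):
  [0] read 0x3D idx=14: raw=0x40007 flags P=1 W=1 U=1 S=0
  [1] read 0x40 idx=24: raw=0x44007 flags P=1 W=1 U=1 S=0
  ⇒ phys 0x44F7E  [2 reads]
#1 VA=0x2E085CD (r,kernel):
  [0] read 0x3D idx=23: raw=0x48007 flags P=1 W=1 U=1 S=0
  [1] read 0x48 idx=8: raw=0x49007 flags P=1 W=1 U=1 S=0
  ⇒ phys 0x495CD  [2 reads]
#2 VA=0x201A7AB (r,kernel):
  [0] read 0x3D idx=16: raw=0x4A007 flags P=1 W=1 U=1 S=0
  [1] read 0x4A idx=26: raw=0x4B007 flags P=1 W=1 U=1 S=0
  ⇒ phys 0x4B7AB  [2 reads]

Access #1 fault: NONE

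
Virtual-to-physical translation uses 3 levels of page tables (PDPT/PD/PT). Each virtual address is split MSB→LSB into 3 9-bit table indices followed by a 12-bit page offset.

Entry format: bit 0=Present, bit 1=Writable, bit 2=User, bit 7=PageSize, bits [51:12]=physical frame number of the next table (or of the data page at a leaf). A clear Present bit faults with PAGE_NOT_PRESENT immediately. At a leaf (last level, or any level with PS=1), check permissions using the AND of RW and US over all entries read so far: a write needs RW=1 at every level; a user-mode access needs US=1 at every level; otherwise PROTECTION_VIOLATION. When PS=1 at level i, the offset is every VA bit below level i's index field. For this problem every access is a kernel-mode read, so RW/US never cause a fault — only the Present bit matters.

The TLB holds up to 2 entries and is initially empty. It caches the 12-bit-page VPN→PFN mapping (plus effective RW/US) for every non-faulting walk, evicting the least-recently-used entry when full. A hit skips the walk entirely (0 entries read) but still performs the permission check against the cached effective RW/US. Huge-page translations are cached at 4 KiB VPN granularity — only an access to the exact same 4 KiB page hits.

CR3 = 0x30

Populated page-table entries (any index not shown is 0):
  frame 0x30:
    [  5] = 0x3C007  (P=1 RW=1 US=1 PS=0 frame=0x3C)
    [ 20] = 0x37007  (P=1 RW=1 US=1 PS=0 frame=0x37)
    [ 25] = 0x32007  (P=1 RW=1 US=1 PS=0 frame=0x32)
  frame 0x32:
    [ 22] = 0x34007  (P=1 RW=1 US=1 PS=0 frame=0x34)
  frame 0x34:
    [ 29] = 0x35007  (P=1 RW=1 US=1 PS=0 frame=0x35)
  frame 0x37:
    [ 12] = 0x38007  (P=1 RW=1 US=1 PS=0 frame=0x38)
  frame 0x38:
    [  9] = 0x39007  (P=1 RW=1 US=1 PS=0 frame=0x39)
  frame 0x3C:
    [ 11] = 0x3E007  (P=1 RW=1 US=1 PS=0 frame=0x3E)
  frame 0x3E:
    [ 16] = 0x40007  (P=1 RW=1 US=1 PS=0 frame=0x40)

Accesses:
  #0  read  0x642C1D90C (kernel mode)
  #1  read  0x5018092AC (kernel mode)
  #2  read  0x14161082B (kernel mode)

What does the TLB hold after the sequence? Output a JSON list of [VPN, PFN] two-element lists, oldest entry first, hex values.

Walk each access:
#0 VA=0x642C1D90C (r,kernel):
  lvl0: tbl 0x30, slot 25 ⇒ 0x32007 (P1/RW1/US1/PS0)
  lvl1: tbl 0x32, slot 22 ⇒ 0x34007 (P1/RW1/US1/PS0)
  lvl2: tbl 0x34, slot 29 ⇒ 0x35007 (P1/RW1/US1/PS0)
  ✓ 0x3590C  — 3 lookups
#1 VA=0x5018092AC (r,kernel):
  lvl0: tbl 0x30, slot 20 ⇒ 0x37007 (P1/RW1/US1/PS0)
  lvl1: tbl 0x37, slot 12 ⇒ 0x38007 (P1/RW1/US1/PS0)
  lvl2: tbl 0x38, slot 9 ⇒ 0x39007 (P1/RW1/US1/PS0)
  ✓ 0x392AC  — 3 lookups
#2 VA=0x14161082B (r,kernel):
  lvl0: tbl 0x30, slot 5 ⇒ 0x3C007 (P1/RW1/US1/PS0)
  lvl1: tbl 0x3C, slot 11 ⇒ 0x3E007 (P1/RW1/US1/PS0)
  lvl2: tbl 0x3E, slot 16 ⇒ 0x40007 (P1/RW1/US1/PS0)
  ✓ 0x4082B  — 3 lookups

TLB: [["0x501809", "0x39"], ["0x141610", "0x40"]]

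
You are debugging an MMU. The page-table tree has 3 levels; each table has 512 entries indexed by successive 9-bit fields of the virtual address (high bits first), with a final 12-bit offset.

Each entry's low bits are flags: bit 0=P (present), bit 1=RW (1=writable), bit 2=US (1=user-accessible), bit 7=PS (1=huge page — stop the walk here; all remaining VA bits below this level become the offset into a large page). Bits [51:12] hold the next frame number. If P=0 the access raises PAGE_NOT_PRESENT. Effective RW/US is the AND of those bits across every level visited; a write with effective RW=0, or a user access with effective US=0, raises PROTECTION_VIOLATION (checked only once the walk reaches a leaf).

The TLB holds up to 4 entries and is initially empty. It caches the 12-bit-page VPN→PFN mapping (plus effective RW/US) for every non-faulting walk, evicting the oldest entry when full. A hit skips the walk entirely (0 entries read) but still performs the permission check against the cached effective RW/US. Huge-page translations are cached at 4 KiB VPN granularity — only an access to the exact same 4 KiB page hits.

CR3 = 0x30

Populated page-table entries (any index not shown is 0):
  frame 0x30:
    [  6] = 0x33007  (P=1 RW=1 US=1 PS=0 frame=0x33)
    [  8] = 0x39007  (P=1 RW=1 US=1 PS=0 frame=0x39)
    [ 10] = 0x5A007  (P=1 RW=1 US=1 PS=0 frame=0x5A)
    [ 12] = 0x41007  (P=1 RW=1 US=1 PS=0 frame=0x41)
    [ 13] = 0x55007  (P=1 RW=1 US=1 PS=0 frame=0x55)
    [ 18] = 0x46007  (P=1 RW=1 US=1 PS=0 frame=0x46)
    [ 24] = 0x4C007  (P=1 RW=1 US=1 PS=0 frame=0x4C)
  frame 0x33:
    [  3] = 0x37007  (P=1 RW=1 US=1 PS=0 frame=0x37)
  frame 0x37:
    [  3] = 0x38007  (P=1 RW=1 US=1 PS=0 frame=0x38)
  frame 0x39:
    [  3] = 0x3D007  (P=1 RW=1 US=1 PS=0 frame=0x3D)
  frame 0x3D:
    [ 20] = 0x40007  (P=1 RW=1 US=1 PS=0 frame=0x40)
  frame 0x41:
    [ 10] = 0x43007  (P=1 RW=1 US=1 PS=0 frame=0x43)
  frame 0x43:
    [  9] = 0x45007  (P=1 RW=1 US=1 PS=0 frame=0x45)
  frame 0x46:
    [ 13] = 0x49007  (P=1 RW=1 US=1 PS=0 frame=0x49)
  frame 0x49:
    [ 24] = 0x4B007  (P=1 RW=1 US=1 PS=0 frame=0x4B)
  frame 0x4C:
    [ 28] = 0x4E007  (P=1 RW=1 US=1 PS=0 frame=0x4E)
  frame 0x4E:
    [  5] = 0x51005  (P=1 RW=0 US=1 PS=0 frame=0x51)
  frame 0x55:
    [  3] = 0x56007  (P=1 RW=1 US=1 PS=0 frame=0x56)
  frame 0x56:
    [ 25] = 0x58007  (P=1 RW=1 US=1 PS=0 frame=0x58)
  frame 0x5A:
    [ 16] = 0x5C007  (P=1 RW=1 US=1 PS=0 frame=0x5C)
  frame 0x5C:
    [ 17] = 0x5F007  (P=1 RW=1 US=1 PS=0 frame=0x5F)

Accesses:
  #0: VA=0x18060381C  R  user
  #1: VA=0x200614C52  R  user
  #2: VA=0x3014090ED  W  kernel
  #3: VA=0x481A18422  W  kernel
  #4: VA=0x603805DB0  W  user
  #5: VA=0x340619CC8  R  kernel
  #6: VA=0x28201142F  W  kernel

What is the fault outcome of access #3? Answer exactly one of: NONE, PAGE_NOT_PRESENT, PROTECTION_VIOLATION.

Per-access translation:
#0 VA=0x18060381C (r,user):
  L0 @0x30[6] → 0x33007  P=1,RW=1,US=1,PS=0
  L1 @0x33[3] → 0x37007  P=1,RW=1,US=1,PS=0
  L2 @0x37[3] → 0x38007  P=1,RW=1,US=1,PS=0
  → PA=0x3881C  (3 entries read)
#1 VA=0x200614C52 (r,user):
  L0 @0x30[8] → 0x39007  P=1,RW=1,US=1,PS=0
  L1 @0x39[3] → 0x3D007  P=1,RW=1,US=1,PS=0
  L2 @0x3D[20] → 0x40007  P=1,RW=1,US=1,PS=0
  → PA=0x40C52  (3 entries read)
#2 VA=0x3014090ED (w,kernel):
  L0 @0x30[12] → 0x41007  P=1,RW=1,US=1,PS=0
  L1 @0x41[10] → 0x43007  P=1,RW=1,US=1,PS=0
  L2 @0x43[9] → 0x45007  P=1,RW=1,US=1,PS=0
  → PA=0x450ED  (3 entries read)
#3 VA=0x481A18422 (w,kernel):
  L0 @0x30[18] → 0x46007  P=1,RW=1,US=1,PS=0
  L1 @0x46[13] → 0x49007  P=1,RW=1,US=1,PS=0
  L2 @0x49[24] → 0x4B007  P=1,RW=1,US=1,PS=0
  → PA=0x4B422  (3 entries read)
#4 VA=0x603805DB0 (w,user):
  L0 @0x30[24] → 0x4C007  P=1,RW=1,US=1,PS=0
  L1 @0x4C[28] → 0x4E007  P=1,RW=1,US=1,PS=0
  L2 @0x4E[5] → 0x51005  P=1,RW=0,US=1,PS=0
  ✗ PROTECTION_VIOLATION  [3 reads]
#5 VA=0x340619CC8 (r,kernel):
  L0 @0x30[13] → 0x55007  P=1,RW=1,US=1,PS=0
  L1 @0x55[3] → 0x56007  P=1,RW=1,US=1,PS=0
  L2 @0x56[25] → 0x58007  P=1,RW=1,US=1,PS=0
  → PA=0x58CC8  (3 entries read)
#6 VA=0x28201142F (w,kernel):
  L0 @0x30[10] → 0x5A007  P=1,RW=1,US=1,PS=0
  L1 @0x5A[16] → 0x5C007  P=1,RW=1,US=1,PS=0
  L2 @0x5C[17] → 0x5F007  P=1,RW=1,US=1,PS=0
  → PA=0x5F42F  (3 entries read)

Access #3 fault: NONE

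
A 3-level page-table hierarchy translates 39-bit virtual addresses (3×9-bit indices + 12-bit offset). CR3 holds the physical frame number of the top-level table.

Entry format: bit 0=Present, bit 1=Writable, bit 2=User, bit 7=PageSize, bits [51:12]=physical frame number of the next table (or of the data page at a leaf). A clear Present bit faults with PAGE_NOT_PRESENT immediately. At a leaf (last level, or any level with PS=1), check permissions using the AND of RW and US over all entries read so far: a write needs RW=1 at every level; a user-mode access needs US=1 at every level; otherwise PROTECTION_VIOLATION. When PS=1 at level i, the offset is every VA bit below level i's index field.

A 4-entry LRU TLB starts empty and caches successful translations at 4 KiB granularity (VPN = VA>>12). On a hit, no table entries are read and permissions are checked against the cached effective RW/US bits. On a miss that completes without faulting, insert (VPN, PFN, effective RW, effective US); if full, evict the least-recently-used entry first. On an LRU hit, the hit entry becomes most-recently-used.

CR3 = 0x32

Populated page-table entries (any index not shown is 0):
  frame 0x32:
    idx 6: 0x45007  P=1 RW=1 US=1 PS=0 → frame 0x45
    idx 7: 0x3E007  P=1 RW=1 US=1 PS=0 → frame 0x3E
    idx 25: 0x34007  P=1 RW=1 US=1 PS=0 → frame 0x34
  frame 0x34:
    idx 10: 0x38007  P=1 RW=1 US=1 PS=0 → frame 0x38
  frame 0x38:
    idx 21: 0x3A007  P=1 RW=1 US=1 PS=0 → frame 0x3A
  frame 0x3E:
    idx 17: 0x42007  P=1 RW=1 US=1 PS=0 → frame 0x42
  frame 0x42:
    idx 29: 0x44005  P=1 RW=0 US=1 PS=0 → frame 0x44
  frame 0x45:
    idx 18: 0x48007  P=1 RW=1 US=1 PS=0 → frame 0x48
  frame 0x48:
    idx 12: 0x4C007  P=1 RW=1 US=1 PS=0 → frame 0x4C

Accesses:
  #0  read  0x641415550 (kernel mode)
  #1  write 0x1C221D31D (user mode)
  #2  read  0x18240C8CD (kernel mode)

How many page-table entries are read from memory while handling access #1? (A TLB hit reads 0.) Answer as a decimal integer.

Walk each access:
#0 VA=0x641415550 (r,kernel):
  L0 @0x32[25] → 0x34007  P=1,RW=1,US=1,PS=0
  L1 @0x34[10] → 0x38007  P=1,RW=1,US=1,PS=0
  L2 @0x38[21] → 0x3A007  P=1,RW=1,US=1,PS=0
  ✓ 0x3A550  — 3 lookups
#1 VA=0x1C221D31D (w,user):
  L0 @0x32[7] → 0x3E007  P=1,RW=1,US=1,PS=0
  L1 @0x3E[17] → 0x42007  P=1,RW=1,US=1,PS=0
  L2 @0x42[29] → 0x44005  P=1,RW=0,US=1,PS=0
  → PROTECTION_VIOLATION  (3 entries read)
#2 VA=0x18240C8CD (r,kernel):
  L0 @0x32[6] → 0x45007  P=1,RW=1,US=1,PS=0
  L1 @0x45[18] → 0x48007  P=1,RW=1,US=1,PS=0
  L2 @0x48[12] → 0x4C007  P=1,RW=1,US=1,PS=0
  ✓ 0x4C8CD  — 3 lookups

Entries read for #1: 3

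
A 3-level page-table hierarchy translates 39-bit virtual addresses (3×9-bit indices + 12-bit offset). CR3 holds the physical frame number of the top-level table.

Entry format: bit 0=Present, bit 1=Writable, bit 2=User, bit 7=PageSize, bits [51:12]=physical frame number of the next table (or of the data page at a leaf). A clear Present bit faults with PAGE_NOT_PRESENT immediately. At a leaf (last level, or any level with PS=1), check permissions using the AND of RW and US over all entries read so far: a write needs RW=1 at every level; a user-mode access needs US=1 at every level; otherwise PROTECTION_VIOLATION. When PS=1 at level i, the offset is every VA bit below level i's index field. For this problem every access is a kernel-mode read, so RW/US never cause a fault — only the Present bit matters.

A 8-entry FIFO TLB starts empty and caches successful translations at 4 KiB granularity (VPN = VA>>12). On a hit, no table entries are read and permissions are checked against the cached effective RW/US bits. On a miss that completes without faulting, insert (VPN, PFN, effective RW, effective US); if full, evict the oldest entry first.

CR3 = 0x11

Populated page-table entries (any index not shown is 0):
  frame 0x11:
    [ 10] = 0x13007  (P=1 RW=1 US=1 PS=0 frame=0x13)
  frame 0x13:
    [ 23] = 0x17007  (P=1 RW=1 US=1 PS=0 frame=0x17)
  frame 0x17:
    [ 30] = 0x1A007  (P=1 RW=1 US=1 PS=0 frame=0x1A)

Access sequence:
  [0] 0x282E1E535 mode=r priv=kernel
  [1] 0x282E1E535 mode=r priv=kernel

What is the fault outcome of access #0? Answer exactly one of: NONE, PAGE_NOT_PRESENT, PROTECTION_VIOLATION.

Per-access translation:
#0 VA=0x282E1E535 (r,kernel):
  L0 @0x11[10] → 0x13007  P=1,RW=1,US=1,PS=0
  L1 @0x13[23] → 0x17007  P=1,RW=1,US=1,PS=0
  L2 @0x17[30] → 0x1A007  P=1,RW=1,US=1,PS=0
  ✓ 0x1A535  — 3 lookups
#1 VA=0x282E1E535 (r,kernel):
  TLB hit vpn=0x282E1E → PA=0x1A535

Access #0 fault: NONE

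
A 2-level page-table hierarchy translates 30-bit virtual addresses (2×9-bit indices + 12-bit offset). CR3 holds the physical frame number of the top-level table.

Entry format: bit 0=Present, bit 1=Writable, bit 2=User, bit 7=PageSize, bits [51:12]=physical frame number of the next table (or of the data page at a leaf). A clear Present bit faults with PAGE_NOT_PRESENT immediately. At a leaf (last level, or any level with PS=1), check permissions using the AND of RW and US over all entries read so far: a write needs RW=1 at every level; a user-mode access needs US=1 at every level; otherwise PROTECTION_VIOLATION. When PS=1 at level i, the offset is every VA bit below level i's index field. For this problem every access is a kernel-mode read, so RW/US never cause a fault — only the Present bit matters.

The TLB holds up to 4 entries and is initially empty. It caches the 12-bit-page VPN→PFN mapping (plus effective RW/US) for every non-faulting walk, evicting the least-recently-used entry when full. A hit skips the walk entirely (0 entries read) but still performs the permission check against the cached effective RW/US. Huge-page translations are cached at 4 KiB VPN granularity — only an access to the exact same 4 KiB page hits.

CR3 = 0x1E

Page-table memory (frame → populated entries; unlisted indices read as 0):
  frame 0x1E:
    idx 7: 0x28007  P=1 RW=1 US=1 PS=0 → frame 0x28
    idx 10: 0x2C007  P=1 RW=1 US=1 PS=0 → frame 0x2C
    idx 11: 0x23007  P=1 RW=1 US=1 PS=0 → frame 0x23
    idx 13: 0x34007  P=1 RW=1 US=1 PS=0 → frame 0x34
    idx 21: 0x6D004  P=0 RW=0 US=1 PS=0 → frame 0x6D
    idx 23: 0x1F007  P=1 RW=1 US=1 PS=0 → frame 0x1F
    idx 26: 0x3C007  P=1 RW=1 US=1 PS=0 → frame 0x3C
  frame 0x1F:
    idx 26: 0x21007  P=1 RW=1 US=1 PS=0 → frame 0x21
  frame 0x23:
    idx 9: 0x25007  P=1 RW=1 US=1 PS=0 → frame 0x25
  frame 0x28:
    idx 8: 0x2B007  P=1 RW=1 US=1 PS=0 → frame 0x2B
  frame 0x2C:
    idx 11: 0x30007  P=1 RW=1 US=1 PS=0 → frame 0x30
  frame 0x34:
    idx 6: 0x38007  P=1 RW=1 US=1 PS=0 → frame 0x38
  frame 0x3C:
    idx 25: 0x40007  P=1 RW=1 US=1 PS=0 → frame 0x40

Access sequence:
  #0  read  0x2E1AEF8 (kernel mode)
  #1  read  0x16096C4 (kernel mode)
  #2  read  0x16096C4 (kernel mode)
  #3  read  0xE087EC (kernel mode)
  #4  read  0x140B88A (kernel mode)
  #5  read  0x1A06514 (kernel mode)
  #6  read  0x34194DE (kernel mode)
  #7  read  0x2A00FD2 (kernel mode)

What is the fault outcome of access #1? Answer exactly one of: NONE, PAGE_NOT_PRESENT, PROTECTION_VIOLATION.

Trace:
#0 VA=0x2E1AEF8 (r,kernel):
  L0 @0x1E[23] → 0x1F007  P=1,RW=1,US=1,PS=0
  L1 @0x1F[26] → 0x21007  P=1,RW=1,US=1,PS=0
  → PA=0x21EF8  (2 entries read)
#1 VA=0x16096C4 (r,kernel):
  L0 @0x1E[11] → 0x23007  P=1,RW=1,US=1,PS=0
  L1 @0x23[9] → 0x25007  P=1,RW=1,US=1,PS=0
  → PA=0x256C4  (2 entries read)
#2 VA=0x16096C4 (r,kernel):
  TLB hit vpn=0x1609 → PA=0x256C4
#3 VA=0xE087EC (r,kernel):
  L0 @0x1E[7] → 0x28007  P=1,RW=1,US=1,PS=0
  L1 @0x28[8] → 0x2B007  P=1,RW=1,US=1,PS=0
  → PA=0x2B7EC  (2 entries read)
#4 VA=0x140B88A (r,kernel):
  L0 @0x1E[10] → 0x2C007  P=1,RW=1,US=1,PS=0
  L1 @0x2C[11] → 0x30007  P=1,RW=1,US=1,PS=0
  → PA=0x3088A  (2 entries read)
#5 VA=0x1A06514 (r,kernel):
  L0 @0x1E[13] → 0x34007  P=1,RW=1,US=1,PS=0
  L1 @0x34[6] → 0x38007  P=1,RW=1,US=1,PS=0
  → PA=0x38514  (2 entries read)
#6 VA=0x34194DE (r,kernel):
  L0 @0x1E[26] → 0x3C007  P=1,RW=1,US=1,PS=0
  L1 @0x3C[25] → 0x40007  P=1,RW=1,US=1,PS=0
  → PA=0x404DE  (2 entries read)
#7 VA=0x2A00FD2 (r,kernel):
  L0 @0x1E[21] → 0x6D004  P=0,RW=0,US=1,PS=0
  ✗ PAGE_NOT_PRESENT  [1 reads]

Access #1 fault: NONE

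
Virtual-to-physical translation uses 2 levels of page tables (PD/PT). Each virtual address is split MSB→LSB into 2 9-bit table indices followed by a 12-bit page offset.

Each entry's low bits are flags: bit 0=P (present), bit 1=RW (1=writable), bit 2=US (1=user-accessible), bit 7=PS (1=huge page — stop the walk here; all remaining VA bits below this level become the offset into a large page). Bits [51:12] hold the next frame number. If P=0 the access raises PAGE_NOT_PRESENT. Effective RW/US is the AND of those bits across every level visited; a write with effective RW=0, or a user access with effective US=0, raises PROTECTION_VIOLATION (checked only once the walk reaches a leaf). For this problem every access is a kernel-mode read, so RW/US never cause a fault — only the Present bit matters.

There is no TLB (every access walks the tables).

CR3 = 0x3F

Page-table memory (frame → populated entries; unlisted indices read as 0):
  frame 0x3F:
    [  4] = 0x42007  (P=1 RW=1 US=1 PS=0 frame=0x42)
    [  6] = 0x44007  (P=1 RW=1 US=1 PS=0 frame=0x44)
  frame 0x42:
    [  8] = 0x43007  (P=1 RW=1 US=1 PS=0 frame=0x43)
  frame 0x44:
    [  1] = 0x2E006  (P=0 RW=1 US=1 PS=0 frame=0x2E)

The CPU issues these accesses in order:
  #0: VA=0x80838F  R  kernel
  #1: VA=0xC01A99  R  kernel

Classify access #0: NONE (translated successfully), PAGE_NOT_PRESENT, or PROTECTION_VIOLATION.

Per-access translation:
#0 VA=0x80838F (r,kernel):
  [0] read 0x3F idx=4: raw=0x42007 flags P=1 W=1 U=1 S=0
  [1] read 0x42 idx=8: raw=0x43007 flags P=1 W=1 U=1 S=0
  ✓ 0x4338F  — 2 lookups
#1 VA=0xC01A99 (r,kernel):
  [0] read 0x3F idx=6: raw=0x44007 flags P=1 W=1 U=1 S=0
  [1] read 0x44 idx=1: raw=0x2E006 flags P=0 W=1 U=1 S=0
  ⇒ fault: PAGE_NOT_PRESENT  — 2 lookups

Access #0 fault: NONE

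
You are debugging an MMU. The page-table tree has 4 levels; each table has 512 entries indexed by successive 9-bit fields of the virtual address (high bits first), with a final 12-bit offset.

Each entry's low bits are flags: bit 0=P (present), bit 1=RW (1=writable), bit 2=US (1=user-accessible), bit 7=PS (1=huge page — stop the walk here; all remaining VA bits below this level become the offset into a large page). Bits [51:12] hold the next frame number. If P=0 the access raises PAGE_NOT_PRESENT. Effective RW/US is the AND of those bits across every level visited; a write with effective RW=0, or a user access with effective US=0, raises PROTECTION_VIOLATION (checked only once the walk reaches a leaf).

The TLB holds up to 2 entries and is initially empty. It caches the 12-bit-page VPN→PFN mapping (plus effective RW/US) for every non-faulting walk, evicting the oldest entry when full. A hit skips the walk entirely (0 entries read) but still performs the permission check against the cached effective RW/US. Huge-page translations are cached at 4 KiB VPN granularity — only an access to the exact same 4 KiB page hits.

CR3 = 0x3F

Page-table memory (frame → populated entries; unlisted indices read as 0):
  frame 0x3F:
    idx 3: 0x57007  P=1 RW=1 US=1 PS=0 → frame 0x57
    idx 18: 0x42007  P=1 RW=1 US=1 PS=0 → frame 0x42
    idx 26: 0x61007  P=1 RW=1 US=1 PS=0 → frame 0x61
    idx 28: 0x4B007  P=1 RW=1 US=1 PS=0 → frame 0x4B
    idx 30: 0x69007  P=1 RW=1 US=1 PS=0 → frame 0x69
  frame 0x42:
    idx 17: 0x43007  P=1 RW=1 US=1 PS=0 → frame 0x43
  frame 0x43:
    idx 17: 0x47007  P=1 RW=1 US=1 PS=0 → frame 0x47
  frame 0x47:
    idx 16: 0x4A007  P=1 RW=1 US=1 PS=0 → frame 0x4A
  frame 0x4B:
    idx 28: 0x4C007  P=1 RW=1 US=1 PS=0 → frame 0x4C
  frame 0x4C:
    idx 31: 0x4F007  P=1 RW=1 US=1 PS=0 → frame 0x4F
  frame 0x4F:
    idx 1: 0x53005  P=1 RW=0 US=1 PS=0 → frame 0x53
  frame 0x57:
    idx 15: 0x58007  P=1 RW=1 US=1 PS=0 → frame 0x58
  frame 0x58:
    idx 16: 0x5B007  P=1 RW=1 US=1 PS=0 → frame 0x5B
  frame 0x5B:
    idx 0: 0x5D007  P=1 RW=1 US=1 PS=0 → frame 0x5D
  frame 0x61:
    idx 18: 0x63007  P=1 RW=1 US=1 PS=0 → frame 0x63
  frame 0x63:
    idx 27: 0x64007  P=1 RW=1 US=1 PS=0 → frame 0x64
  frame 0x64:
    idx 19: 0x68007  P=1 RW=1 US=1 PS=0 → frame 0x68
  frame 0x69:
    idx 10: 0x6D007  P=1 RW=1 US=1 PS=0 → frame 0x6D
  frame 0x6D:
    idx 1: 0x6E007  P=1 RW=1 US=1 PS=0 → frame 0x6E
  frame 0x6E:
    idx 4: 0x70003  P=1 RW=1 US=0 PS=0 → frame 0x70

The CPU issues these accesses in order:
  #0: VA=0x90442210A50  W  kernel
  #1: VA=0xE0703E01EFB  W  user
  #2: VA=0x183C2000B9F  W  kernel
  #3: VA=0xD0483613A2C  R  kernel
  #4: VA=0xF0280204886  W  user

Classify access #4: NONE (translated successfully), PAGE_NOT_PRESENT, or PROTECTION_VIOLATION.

Trace:
#0 VA=0x90442210A50 (w,kernel):
  [0] read 0x3F idx=18: raw=0x42007 flags P=1 W=1 U=1 S=0
  [1] read 0x42 idx=17: raw=0x43007 flags P=1 W=1 U=1 S=0
  [2] read 0x43 idx=17: raw=0x47007 flags P=1 W=1 U=1 S=0
  [3] read 0x47 idx=16: raw=0x4A007 flags P=1 W=1 U=1 S=0
  ⇒ phys 0x4AA50  [4 reads]
#1 VA=0xE0703E01EFB (w,user):
  [0] read 0x3F idx=28: raw=0x4B007 flags P=1 W=1 U=1 S=0
  [1] read 0x4B idx=28: raw=0x4C007 flags P=1 W=1 U=1 S=0
  [2] read 0x4C idx=31: raw=0x4F007 flags P=1 W=1 U=1 S=0
  [3] read 0x4F idx=1: raw=0x53005 flags P=1 W=0 U=1 S=0
  ⇒ fault: PROTECTION_VIOLATION  — 4 lookups
#2 VA=0x183C2000B9F (w,kernel):
  [0] read 0x3F idx=3: raw=0x57007 flags P=1 W=1 U=1 S=0
  [1] read 0x57 idx=15: raw=0x58007 flags P=1 W=1 U=1 S=0
  [2] read 0x58 idx=16: raw=0x5B007 flags P=1 W=1 U=1 S=0
  [3] read 0x5B idx=0: raw=0x5D007 flags P=1 W=1 U=1 S=0
  ⇒ phys 0x5DB9F  [4 reads]
#3 VA=0xD0483613A2C (r,kernel):
  [0] read 0x3F idx=26: raw=0x61007 flags P=1 W=1 U=1 S=0
  [1] read 0x61 idx=18: raw=0x63007 flags P=1 W=1 U=1 S=0
  [2] read 0x63 idx=27: raw=0x64007 flags P=1 W=1 U=1 S=0
  [3] read 0x64 idx=19: raw=0x68007 flags P=1 W=1 U=1 S=0
  ⇒ phys 0x68A2C  [4 reads]
#4 VA=0xF0280204886 (w,user):
  [0] read 0x3F idx=30: raw=0x69007 flags P=1 W=1 U=1 S=0
  [1] read 0x69 idx=10: raw=0x6D007 flags P=1 W=1 U=1 S=0
  [2] read 0x6D idx=1: raw=0x6E007 flags P=1 W=1 U=1 S=0
  [3] read 0x6E idx=4: raw=0x70003 flags P=1 W=1 U=0 S=0
  ⇒ fault: PROTECTION_VIOLATION  — 4 lookups

Access #4 fault: PROTECTION_VIOLATION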